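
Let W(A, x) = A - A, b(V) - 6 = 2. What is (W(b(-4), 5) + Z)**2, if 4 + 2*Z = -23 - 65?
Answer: 2116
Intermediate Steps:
b(V) = 8 (b(V) = 6 + 2 = 8)
W(A, x) = 0
Z = -46 (Z = -2 + (-23 - 65)/2 = -2 + (1/2)*(-88) = -2 - 44 = -46)
(W(b(-4), 5) + Z)**2 = (0 - 46)**2 = (-46)**2 = 2116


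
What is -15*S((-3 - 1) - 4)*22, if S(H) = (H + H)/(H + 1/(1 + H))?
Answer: -12320/19 ≈ -648.42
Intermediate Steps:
S(H) = 2*H/(H + 1/(1 + H)) (S(H) = (2*H)/(H + 1/(1 + H)) = 2*H/(H + 1/(1 + H)))
-15*S((-3 - 1) - 4)*22 = -30*((-3 - 1) - 4)*(1 + ((-3 - 1) - 4))/(1 + ((-3 - 1) - 4) + ((-3 - 1) - 4)²)*22 = -30*(-4 - 4)*(1 + (-4 - 4))/(1 + (-4 - 4) + (-4 - 4)²)*22 = -30*(-8)*(1 - 8)/(1 - 8 + (-8)²)*22 = -30*(-8)*(-7)/(1 - 8 + 64)*22 = -30*(-8)*(-7)/57*22 = -15*112/57*22 = -560/19*22 = -12320/19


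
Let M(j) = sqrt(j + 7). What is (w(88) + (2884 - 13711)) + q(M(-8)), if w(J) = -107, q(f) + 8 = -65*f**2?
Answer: -10877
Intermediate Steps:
M(j) = sqrt(7 + j)
q(f) = -8 - 65*f**2
(w(88) + (2884 - 13711)) + q(M(-8)) = (-107 + (2884 - 13711)) + (-8 - 65*(sqrt(7 - 8))**2) = (-107 - 10827) + (-8 - 65*(sqrt(-1))**2) = -10934 + (-8 - 65*I**2) = -10934 + (-8 - 65*(-1)) = -10934 + (-8 + 65) = -10934 + 57 = -10877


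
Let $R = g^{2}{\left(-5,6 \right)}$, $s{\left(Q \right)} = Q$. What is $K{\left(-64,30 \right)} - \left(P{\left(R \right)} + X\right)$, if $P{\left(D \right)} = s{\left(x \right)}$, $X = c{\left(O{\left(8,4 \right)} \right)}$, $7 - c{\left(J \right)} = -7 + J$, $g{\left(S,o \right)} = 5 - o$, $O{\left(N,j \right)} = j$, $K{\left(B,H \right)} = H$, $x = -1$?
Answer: $21$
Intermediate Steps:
$c{\left(J \right)} = 14 - J$ ($c{\left(J \right)} = 7 - \left(-7 + J\right) = 14 - J$)
$X = 10$ ($X = 14 - 4 = 10$)
$R = 1$ ($R = \left(5 - 6\right)^{2} = \left(-1\right)^{2} = 1$)
$P{\left(D \right)} = -1$
$K{\left(-64,30 \right)} - \left(P{\left(R \right)} + X\right) = 30 - \left(-1 + 10\right) = 30 - 9 = 21$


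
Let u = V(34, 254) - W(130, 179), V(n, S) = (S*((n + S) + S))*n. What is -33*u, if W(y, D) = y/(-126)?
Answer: -3243734131/21 ≈ -1.5446e+8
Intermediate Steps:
V(n, S) = S*n*(n + 2*S) (V(n, S) = (S*((S + n) + S))*n = (S*(n + 2*S))*n = S*n*(n + 2*S))
W(y, D) = -y/126 (W(y, D) = y*(-1/126) = -y/126)
u = 294884921/63 (u = 254*34*(34 + 2*254) - (-1)*130/126 = 254*34*(34 + 508) - 1*(-65/63) = 254*34*542 + 65/63 = 4680712 + 65/63 = 294884921/63 ≈ 4.6807e+6)
-33*u = -33*294884921/63 = -3243734131/21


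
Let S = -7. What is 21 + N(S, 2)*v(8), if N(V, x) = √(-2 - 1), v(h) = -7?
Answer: 21 - 7*I*√3 ≈ 21.0 - 12.124*I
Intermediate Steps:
N(V, x) = I*√3 (N(V, x) = √(-3) = I*√3)
21 + N(S, 2)*v(8) = 21 + (I*√3)*(-7) = 21 - 7*I*√3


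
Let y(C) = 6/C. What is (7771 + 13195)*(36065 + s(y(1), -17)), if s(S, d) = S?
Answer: 756264586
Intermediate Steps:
(7771 + 13195)*(36065 + s(y(1), -17)) = (7771 + 13195)*(36065 + 6/1) = 20966*(36065 + 6*1) = 20966*(36065 + 6) = 20966*36071 = 756264586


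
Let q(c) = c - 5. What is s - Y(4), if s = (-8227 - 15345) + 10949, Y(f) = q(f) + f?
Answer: -12626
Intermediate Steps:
q(c) = -5 + c
Y(f) = -5 + 2*f (Y(f) = (-5 + f) + f = -5 + 2*f)
s = -12623 (s = -23572 + 10949 = -12623)
s - Y(4) = -12623 - (-5 + 2*4) = -12623 - (-5 + 8) = -12623 - 1*3 = -12623 - 3 = -12626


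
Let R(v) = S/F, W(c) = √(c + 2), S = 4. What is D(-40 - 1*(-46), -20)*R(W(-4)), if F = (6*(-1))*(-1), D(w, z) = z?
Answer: -40/3 ≈ -13.333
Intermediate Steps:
F = 6 (F = -6*(-1) = 6)
W(c) = √(2 + c)
R(v) = ⅔ (R(v) = 4/6 = 4*(⅙) = ⅔)
D(-40 - 1*(-46), -20)*R(W(-4)) = -20*⅔ = -40/3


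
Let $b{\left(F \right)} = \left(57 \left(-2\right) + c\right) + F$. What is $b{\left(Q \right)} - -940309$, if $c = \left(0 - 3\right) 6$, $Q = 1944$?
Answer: $942121$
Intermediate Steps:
$c = -18$ ($c = \left(-3\right) 6 = -18$)
$b{\left(F \right)} = -132 + F$ ($b{\left(F \right)} = \left(57 \left(-2\right) - 18\right) + F = \left(-114 - 18\right) + F = -132 + F$)
$b{\left(Q \right)} - -940309 = \left(-132 + 1944\right) - -940309 = 1812 + 940309 = 942121$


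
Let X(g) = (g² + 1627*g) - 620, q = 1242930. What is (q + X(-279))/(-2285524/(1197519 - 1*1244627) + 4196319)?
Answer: 5100724693/24710310122 ≈ 0.20642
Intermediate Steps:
X(g) = -620 + g² + 1627*g
(q + X(-279))/(-2285524/(1197519 - 1*1244627) + 4196319) = (1242930 + (-620 + (-279)² + 1627*(-279)))/(-2285524/(1197519 - 1*1244627) + 4196319) = (1242930 + (-620 + 77841 - 453933))/(-2285524/(1197519 - 1244627) + 4196319) = (1242930 - 376712)/(-2285524/(-47108) + 4196319) = 866218/(-2285524*(-1/47108) + 4196319) = 866218/(571381/11777 + 4196319) = 866218/(49420620244/11777) = 866218*(11777/49420620244) = 5100724693/24710310122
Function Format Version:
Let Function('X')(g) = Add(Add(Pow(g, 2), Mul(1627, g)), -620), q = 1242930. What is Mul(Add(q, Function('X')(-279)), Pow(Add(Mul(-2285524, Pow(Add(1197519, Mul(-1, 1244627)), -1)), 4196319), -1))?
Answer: Rational(5100724693, 24710310122) ≈ 0.20642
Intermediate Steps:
Function('X')(g) = Add(-620, Pow(g, 2), Mul(1627, g))
Mul(Add(q, Function('X')(-279)), Pow(Add(Mul(-2285524, Pow(Add(1197519, Mul(-1, 1244627)), -1)), 4196319), -1)) = Mul(Add(1242930, Add(-620, Pow(-279, 2), Mul(1627, -279))), Pow(Add(Mul(-2285524, Pow(Add(1197519, Mul(-1, 1244627)), -1)), 4196319), -1)) = Mul(Add(1242930, Add(-620, 77841, -453933)), Pow(Add(Mul(-2285524, Pow(Add(1197519, -1244627), -1)), 4196319), -1)) = Mul(Add(1242930, -376712), Pow(Add(Mul(-2285524, Pow(-47108, -1)), 4196319), -1)) = Mul(866218, Pow(Add(Mul(-2285524, Rational(-1, 47108)), 4196319), -1)) = Mul(866218, Pow(Add(Rational(571381, 11777), 4196319), -1)) = Mul(866218, Pow(Rational(49420620244, 11777), -1)) = Mul(866218, Rational(11777, 49420620244)) = Rational(5100724693, 24710310122)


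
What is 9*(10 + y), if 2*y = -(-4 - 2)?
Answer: 117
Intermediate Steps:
y = 3 (y = (-(-4 - 2))/2 = (-1*(-6))/2 = (½)*6 = 3)
9*(10 + y) = 9*(10 + 3) = 9*13 = 117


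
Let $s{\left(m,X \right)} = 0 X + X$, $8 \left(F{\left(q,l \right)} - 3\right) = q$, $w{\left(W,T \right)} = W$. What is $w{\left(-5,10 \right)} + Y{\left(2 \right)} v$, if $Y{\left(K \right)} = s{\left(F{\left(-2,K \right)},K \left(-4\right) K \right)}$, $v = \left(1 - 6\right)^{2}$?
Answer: $-405$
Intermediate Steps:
$v = 25$ ($v = \left(-5\right)^{2} = 25$)
$F{\left(q,l \right)} = 3 + \frac{q}{8}$
$s{\left(m,X \right)} = X$ ($s{\left(m,X \right)} = 0 + X = X$)
$Y{\left(K \right)} = - 4 K^{2}$ ($Y{\left(K \right)} = K \left(-4\right) K = - 4 K K = - 4 K^{2}$)
$w{\left(-5,10 \right)} + Y{\left(2 \right)} v = -5 + - 4 \cdot 2^{2} \cdot 25 = -5 + \left(-4\right) 4 \cdot 25 = -5 - 400 = -405$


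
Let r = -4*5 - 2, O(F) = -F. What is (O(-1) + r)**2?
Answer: 441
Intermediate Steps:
r = -22 (r = -20 - 2 = -22)
(O(-1) + r)**2 = (-1*(-1) - 22)**2 = (1 - 22)**2 = (-21)**2 = 441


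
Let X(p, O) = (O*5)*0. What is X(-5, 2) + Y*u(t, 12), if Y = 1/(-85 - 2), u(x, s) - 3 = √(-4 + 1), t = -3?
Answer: -1/29 - I*√3/87 ≈ -0.034483 - 0.019909*I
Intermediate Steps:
u(x, s) = 3 + I*√3 (u(x, s) = 3 + √(-4 + 1) = 3 + √(-3) = 3 + I*√3)
X(p, O) = 0 (X(p, O) = (5*O)*0 = 0)
Y = -1/87 (Y = 1/(-87) = -1/87 ≈ -0.011494)
X(-5, 2) + Y*u(t, 12) = 0 - (3 + I*√3)/87 = 0 + (-1/29 - I*√3/87) = -1/29 - I*√3/87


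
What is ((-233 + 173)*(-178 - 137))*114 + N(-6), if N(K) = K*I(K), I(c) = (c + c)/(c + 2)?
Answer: 2154582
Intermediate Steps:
I(c) = 2*c/(2 + c) (I(c) = (2*c)/(2 + c) = 2*c/(2 + c))
N(K) = 2*K²/(2 + K) (N(K) = K*(2*K/(2 + K)) = 2*K²/(2 + K))
((-233 + 173)*(-178 - 137))*114 + N(-6) = ((-233 + 173)*(-178 - 137))*114 + 2*(-6)²/(2 - 6) = -60*(-315)*114 + 2*36/(-4) = 18900*114 + 2*36*(-¼) = 2154600 - 18 = 2154582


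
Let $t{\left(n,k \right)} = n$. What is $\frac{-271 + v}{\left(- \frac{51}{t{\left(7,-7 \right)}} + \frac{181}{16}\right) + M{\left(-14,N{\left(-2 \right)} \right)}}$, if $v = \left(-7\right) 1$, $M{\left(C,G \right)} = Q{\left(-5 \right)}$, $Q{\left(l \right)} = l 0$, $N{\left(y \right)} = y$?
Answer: $- \frac{31136}{451} \approx -69.038$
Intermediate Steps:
$Q{\left(l \right)} = 0$
$M{\left(C,G \right)} = 0$
$v = -7$
$\frac{-271 + v}{\left(- \frac{51}{t{\left(7,-7 \right)}} + \frac{181}{16}\right) + M{\left(-14,N{\left(-2 \right)} \right)}} = \frac{-271 - 7}{\left(- \frac{51}{7} + \frac{181}{16}\right) + 0} = - \frac{278}{\left(\left(-51\right) \frac{1}{7} + 181 \cdot \frac{1}{16}\right) + 0} = - \frac{278}{\left(- \frac{51}{7} + \frac{181}{16}\right) + 0} = - \frac{278}{\frac{451}{112} + 0} = - \frac{278}{\frac{451}{112}} = \left(-278\right) \frac{112}{451} = - \frac{31136}{451}$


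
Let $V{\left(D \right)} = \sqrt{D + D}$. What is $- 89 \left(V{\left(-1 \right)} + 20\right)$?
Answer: $-1780 - 89 i \sqrt{2} \approx -1780.0 - 125.86 i$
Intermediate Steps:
$V{\left(D \right)} = \sqrt{2} \sqrt{D}$ ($V{\left(D \right)} = \sqrt{2 D} = \sqrt{2} \sqrt{D}$)
$- 89 \left(V{\left(-1 \right)} + 20\right) = - 89 \left(\sqrt{2} \sqrt{-1} + 20\right) = - 89 \left(\sqrt{2} i + 20\right) = - 89 \left(i \sqrt{2} + 20\right) = - 89 \left(20 + i \sqrt{2}\right) = -1780 - 89 i \sqrt{2}$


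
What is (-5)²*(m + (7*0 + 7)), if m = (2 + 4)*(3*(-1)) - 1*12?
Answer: -575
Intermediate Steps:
m = -30 (m = 6*(-3) - 12 = -18 - 12 = -30)
(-5)²*(m + (7*0 + 7)) = (-5)²*(-30 + (7*0 + 7)) = 25*(-30 + (0 + 7)) = 25*(-30 + 7) = 25*(-23) = -575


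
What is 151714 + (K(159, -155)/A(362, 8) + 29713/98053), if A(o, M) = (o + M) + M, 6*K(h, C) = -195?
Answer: 11246281798135/74128068 ≈ 1.5171e+5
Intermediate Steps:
K(h, C) = -65/2 (K(h, C) = (⅙)*(-195) = -65/2)
A(o, M) = o + 2*M (A(o, M) = (M + o) + M = o + 2*M)
151714 + (K(159, -155)/A(362, 8) + 29713/98053) = 151714 + (-65/(2*(362 + 2*8)) + 29713/98053) = 151714 + (-65/(2*(362 + 16)) + 29713*(1/98053)) = 151714 + (-65/2/378 + 29713/98053) = 151714 + (-65/2*1/378 + 29713/98053) = 151714 + (-65/756 + 29713/98053) = 151714 + 16089583/74128068 = 11246281798135/74128068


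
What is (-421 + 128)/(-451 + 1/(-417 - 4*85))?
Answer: 221801/341408 ≈ 0.64967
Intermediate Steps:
(-421 + 128)/(-451 + 1/(-417 - 4*85)) = -293/(-451 + 1/(-417 - 340)) = -293/(-451 + 1/(-757)) = -293/(-451 - 1/757) = -293/(-341408/757) = -293*(-757/341408) = 221801/341408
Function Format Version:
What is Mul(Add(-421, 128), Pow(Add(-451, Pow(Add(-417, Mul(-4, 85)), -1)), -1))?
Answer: Rational(221801, 341408) ≈ 0.64967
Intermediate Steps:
Mul(Add(-421, 128), Pow(Add(-451, Pow(Add(-417, Mul(-4, 85)), -1)), -1)) = Mul(-293, Pow(Add(-451, Pow(Add(-417, -340), -1)), -1)) = Mul(-293, Pow(Add(-451, Pow(-757, -1)), -1)) = Mul(-293, Pow(Add(-451, Rational(-1, 757)), -1)) = Mul(-293, Pow(Rational(-341408, 757), -1)) = Mul(-293, Rational(-757, 341408)) = Rational(221801, 341408)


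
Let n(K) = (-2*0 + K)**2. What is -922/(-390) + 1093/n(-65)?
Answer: 33244/12675 ≈ 2.6228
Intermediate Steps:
n(K) = K**2 (n(K) = (0 + K)**2 = K**2)
-922/(-390) + 1093/n(-65) = -922/(-390) + 1093/((-65)**2) = -922*(-1/390) + 1093/4225 = 461/195 + 1093*(1/4225) = 461/195 + 1093/4225 = 33244/12675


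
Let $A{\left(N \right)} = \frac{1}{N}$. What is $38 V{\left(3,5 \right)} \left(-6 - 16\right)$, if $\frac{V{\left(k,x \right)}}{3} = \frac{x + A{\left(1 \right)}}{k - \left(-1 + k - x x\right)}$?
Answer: $- \frac{7524}{13} \approx -578.77$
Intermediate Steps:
$V{\left(k,x \right)} = \frac{3 \left(1 + x\right)}{1 + x^{2}}$ ($V{\left(k,x \right)} = 3 \frac{x + 1^{-1}}{k - \left(-1 + k - x x\right)} = 3 \frac{x + 1}{k - \left(-1 + k - x^{2}\right)} = 3 \frac{1 + x}{k - \left(-1 + k - x^{2}\right)} = 3 \frac{1 + x}{k + \left(1 + x^{2} - k\right)} = 3 \frac{1 + x}{1 + x^{2}} = \frac{3 \left(1 + x\right)}{1 + x^{2}}$)
$38 V{\left(3,5 \right)} \left(-6 - 16\right) = 38 \frac{3 \left(1 + 5\right)}{1 + 5^{2}} \left(-6 - 16\right) = 38 \cdot 3 \frac{1}{1 + 25} \cdot 6 \left(-22\right) = 38 \cdot 3 \cdot \frac{1}{26} \cdot 6 \left(-22\right) = 38 \cdot \frac{9}{13} \left(-22\right) = \frac{342}{13} \left(-22\right) = - \frac{7524}{13}$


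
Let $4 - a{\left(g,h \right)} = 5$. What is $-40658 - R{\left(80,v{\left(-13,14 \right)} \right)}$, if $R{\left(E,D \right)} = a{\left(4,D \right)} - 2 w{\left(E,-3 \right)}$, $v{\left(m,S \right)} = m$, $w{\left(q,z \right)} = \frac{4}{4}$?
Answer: $-40655$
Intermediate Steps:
$a{\left(g,h \right)} = -1$ ($a{\left(g,h \right)} = 4 - 5 = -1$)
$w{\left(q,z \right)} = 1$ ($w{\left(q,z \right)} = 4 \cdot \frac{1}{4} = 1$)
$R{\left(E,D \right)} = -3$ ($R{\left(E,D \right)} = -1 - 2 = -3$)
$-40658 - R{\left(80,v{\left(-13,14 \right)} \right)} = -40658 - -3 = -40658 + 3 = -40655$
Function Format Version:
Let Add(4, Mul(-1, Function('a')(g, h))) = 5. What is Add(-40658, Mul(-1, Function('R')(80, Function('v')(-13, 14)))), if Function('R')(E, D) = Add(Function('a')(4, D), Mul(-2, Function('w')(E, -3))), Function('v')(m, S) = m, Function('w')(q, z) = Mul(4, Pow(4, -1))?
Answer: -40655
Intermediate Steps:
Function('a')(g, h) = -1 (Function('a')(g, h) = Add(4, Mul(-1, 5)) = Add(4, -5) = -1)
Function('w')(q, z) = 1 (Function('w')(q, z) = Mul(4, Rational(1, 4)) = 1)
Function('R')(E, D) = -3 (Function('R')(E, D) = Add(-1, Mul(-2, 1)) = Add(-1, -2) = -3)
Add(-40658, Mul(-1, Function('R')(80, Function('v')(-13, 14)))) = Add(-40658, Mul(-1, -3)) = Add(-40658, 3) = -40655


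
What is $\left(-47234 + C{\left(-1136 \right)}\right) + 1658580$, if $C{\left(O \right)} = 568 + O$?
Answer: $1610778$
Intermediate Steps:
$\left(-47234 + C{\left(-1136 \right)}\right) + 1658580 = \left(-47234 + \left(568 - 1136\right)\right) + 1658580 = \left(-47234 - 568\right) + 1658580 = -47802 + 1658580 = 1610778$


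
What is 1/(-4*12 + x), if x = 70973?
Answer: 1/70925 ≈ 1.4099e-5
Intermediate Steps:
1/(-4*12 + x) = 1/(-4*12 + 70973) = 1/(-48 + 70973) = 1/70925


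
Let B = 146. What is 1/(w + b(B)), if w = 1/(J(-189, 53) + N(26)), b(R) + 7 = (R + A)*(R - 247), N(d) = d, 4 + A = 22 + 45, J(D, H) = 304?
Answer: -330/6968279 ≈ -4.7357e-5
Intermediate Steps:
A = 63 (A = -4 + (22 + 45) = -4 + 67 = 63)
b(R) = -7 + (-247 + R)*(63 + R) (b(R) = -7 + (R + 63)*(R - 247) = -7 + (63 + R)*(-247 + R) = -7 + (-247 + R)*(63 + R))
w = 1/330 (w = 1/(304 + 26) = 1/330 ≈ 0.0030303)
1/(w + b(B)) = 1/(1/330 + (-15568 + 146² - 184*146)) = 1/(1/330 + (-15568 + 21316 - 26864)) = 1/(1/330 - 21116) = 1/(-6968279/330) = -330/6968279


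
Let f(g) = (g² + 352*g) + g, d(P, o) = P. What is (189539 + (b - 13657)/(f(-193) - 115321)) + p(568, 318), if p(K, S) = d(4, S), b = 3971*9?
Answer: 27711354061/146201 ≈ 1.8954e+5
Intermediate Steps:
b = 35739
f(g) = g² + 353*g
p(K, S) = 4
(189539 + (b - 13657)/(f(-193) - 115321)) + p(568, 318) = (189539 + (35739 - 13657)/(-193*(353 - 193) - 115321)) + 4 = (189539 + 22082/(-193*160 - 115321)) + 4 = (189539 + 22082/(-30880 - 115321)) + 4 = (189539 + 22082/(-146201)) + 4 = (189539 + 22082*(-1/146201)) + 4 = (189539 - 22082/146201) + 4 = 27710769257/146201 + 4 = 27711354061/146201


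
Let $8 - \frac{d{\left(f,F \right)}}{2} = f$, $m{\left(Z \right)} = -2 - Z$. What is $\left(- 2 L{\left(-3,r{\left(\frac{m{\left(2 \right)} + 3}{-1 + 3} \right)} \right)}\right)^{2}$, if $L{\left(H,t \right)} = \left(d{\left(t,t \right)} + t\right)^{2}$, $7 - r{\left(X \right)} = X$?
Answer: $\frac{83521}{4} \approx 20880.0$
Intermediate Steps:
$d{\left(f,F \right)} = 16 - 2 f$
$r{\left(X \right)} = 7 - X$
$L{\left(H,t \right)} = \left(16 - t\right)^{2}$ ($L{\left(H,t \right)} = \left(\left(16 - 2 t\right) + t\right)^{2} = \left(16 - t\right)^{2}$)
$\left(- 2 L{\left(-3,r{\left(\frac{m{\left(2 \right)} + 3}{-1 + 3} \right)} \right)}\right)^{2} = \left(- 2 \left(16 - \left(7 - \frac{\left(-2 - 2\right) + 3}{-1 + 3}\right)\right)^{2}\right)^{2} = \left(- 2 \left(16 - \left(7 - \frac{\left(-2 - 2\right) + 3}{2}\right)\right)^{2}\right)^{2} = \left(- 2 \left(16 - \left(7 - \left(-4 + 3\right) \frac{1}{2}\right)\right)^{2}\right)^{2} = \left(- 2 \left(16 - \left(7 - \left(-1\right) \frac{1}{2}\right)\right)^{2}\right)^{2} = \left(- 2 \left(16 - \left(7 - - \frac{1}{2}\right)\right)^{2}\right)^{2} = \left(- 2 \left(16 - \left(7 + \frac{1}{2}\right)\right)^{2}\right)^{2} = \left(- 2 \left(16 - \frac{15}{2}\right)^{2}\right)^{2} = \left(- 2 \left(\frac{17}{2}\right)^{2}\right)^{2} = \left(\left(-2\right) \frac{289}{4}\right)^{2} = \left(- \frac{289}{2}\right)^{2} = \frac{83521}{4}$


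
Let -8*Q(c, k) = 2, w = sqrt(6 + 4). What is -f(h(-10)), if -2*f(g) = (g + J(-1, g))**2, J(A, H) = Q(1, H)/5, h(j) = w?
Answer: 4001/800 - sqrt(10)/20 ≈ 4.8431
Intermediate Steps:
w = sqrt(10) ≈ 3.1623
Q(c, k) = -1/4 (Q(c, k) = -1/8*2 = -1/4)
h(j) = sqrt(10)
J(A, H) = -1/20 (J(A, H) = -1/4/5 = -1/4*1/5 = -1/20)
f(g) = -(-1/20 + g)**2/2 (f(g) = -(g - 1/20)**2/2 = -(-1/20 + g)**2/2)
-f(h(-10)) = -(-1)*(-1 + 20*sqrt(10))**2/800 = (-1 + 20*sqrt(10))**2/800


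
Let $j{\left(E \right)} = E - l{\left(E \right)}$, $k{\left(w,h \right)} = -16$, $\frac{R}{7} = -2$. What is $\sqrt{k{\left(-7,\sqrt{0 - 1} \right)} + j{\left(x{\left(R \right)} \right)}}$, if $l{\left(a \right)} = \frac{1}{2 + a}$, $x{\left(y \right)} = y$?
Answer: $\frac{i \sqrt{1077}}{6} \approx 5.4696 i$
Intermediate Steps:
$R = -14$ ($R = 7 \left(-2\right) = -14$)
$j{\left(E \right)} = E - \frac{1}{2 + E}$
$\sqrt{k{\left(-7,\sqrt{0 - 1} \right)} + j{\left(x{\left(R \right)} \right)}} = \sqrt{-16 + \frac{-1 - 14 \left(2 - 14\right)}{2 - 14}} = \sqrt{-16 + \frac{-1 - -168}{-12}} = \sqrt{-16 - \frac{-1 + 168}{12}} = \sqrt{-16 - \frac{167}{12}} = \sqrt{- \frac{359}{12}} = \frac{i \sqrt{1077}}{6}$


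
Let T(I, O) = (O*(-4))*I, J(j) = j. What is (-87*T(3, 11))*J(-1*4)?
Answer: -45936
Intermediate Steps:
T(I, O) = -4*I*O (T(I, O) = (-4*O)*I = -4*I*O)
(-87*T(3, 11))*J(-1*4) = (-(-348)*3*11)*(-1*4) = -87*(-132)*(-4) = 11484*(-4) = -45936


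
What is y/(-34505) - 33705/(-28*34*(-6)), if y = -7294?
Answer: -53396557/9385360 ≈ -5.6893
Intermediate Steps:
y/(-34505) - 33705/(-28*34*(-6)) = -7294/(-34505) - 33705/(-28*34*(-6)) = -7294*(-1/34505) - 33705/((-952*(-6))) = 7294/34505 - 33705/5712 = 7294/34505 - 33705*1/5712 = 7294/34505 - 1605/272 = -53396557/9385360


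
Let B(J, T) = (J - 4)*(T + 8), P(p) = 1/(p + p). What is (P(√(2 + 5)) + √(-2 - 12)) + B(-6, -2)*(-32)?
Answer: 1920 + √7/14 + I*√14 ≈ 1920.2 + 3.7417*I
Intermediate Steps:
P(p) = 1/(2*p)
B(J, T) = (-4 + J)*(8 + T)
(P(√(2 + 5)) + √(-2 - 12)) + B(-6, -2)*(-32) = (1/(2*(√(2 + 5))) + √(-2 - 12)) + (-32 - 4*(-2) + 8*(-6) - 6*(-2))*(-32) = (1/(2*(√7)) + √(-14)) + (-32 + 8 - 48 + 12)*(-32) = ((√7/7)/2 + I*√14) - 60*(-32) = (√7/14 + I*√14) + 1920 = 1920 + √7/14 + I*√14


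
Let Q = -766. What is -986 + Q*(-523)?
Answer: 399632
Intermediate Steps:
-986 + Q*(-523) = -986 - 766*(-523) = -986 + 400618 = 399632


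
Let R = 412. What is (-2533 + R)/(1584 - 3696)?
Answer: 707/704 ≈ 1.0043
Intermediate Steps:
(-2533 + R)/(1584 - 3696) = (-2533 + 412)/(1584 - 3696) = -2121/(-2112) = -2121*(-1/2112) = 707/704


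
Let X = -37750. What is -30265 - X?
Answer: 7485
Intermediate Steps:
-30265 - X = -30265 - 1*(-37750) = -30265 + 37750 = 7485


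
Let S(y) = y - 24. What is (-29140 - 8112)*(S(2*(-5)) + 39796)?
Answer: -1481214024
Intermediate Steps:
S(y) = -24 + y
(-29140 - 8112)*(S(2*(-5)) + 39796) = (-29140 - 8112)*((-24 + 2*(-5)) + 39796) = -37252*((-24 - 10) + 39796) = -37252*(-34 + 39796) = -37252*39762 = -1481214024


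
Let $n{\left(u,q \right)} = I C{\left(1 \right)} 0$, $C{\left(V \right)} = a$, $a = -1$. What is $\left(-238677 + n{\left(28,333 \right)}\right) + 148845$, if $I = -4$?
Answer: $-89832$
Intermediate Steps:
$C{\left(V \right)} = -1$
$n{\left(u,q \right)} = 0$ ($n{\left(u,q \right)} = \left(-4\right) \left(-1\right) 0 = 4 \cdot 0 = 0$)
$\left(-238677 + n{\left(28,333 \right)}\right) + 148845 = \left(-238677 + 0\right) + 148845 = -238677 + 148845 = -89832$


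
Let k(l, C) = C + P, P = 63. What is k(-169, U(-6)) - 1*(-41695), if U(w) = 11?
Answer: 41769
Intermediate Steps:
k(l, C) = 63 + C (k(l, C) = C + 63 = 63 + C)
k(-169, U(-6)) - 1*(-41695) = (63 + 11) - 1*(-41695) = 74 + 41695 = 41769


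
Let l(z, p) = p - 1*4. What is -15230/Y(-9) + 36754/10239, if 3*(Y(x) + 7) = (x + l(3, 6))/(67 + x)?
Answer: 5435715686/2508555 ≈ 2166.9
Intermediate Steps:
l(z, p) = -4 + p (l(z, p) = p - 4 = -4 + p)
Y(x) = -7 + (2 + x)/(3*(67 + x)) (Y(x) = -7 + ((x + (-4 + 6))/(67 + x))/3 = -7 + ((x + 2)/(67 + x))/3 = -7 + ((2 + x)/(67 + x))/3 = -7 + (2 + x)/(3*(67 + x)))
-15230/Y(-9) + 36754/10239 = -15230*3*(67 - 9)/(5*(-281 - 4*(-9))) + 36754/10239 = -15230*174/(5*(-281 + 36)) + 36754*(1/10239) = -15230/((5/3)*(1/58)*(-245)) + 36754/10239 = -15230/(-1225/174) + 36754/10239 = -15230*(-174/1225) + 36754/10239 = 530004/245 + 36754/10239 = 5435715686/2508555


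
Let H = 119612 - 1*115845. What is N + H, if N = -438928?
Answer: -435161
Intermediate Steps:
H = 3767 (H = 119612 - 115845 = 3767)
N + H = -438928 + 3767 = -435161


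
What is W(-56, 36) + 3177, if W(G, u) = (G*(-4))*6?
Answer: 4521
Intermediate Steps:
W(G, u) = -24*G (W(G, u) = -4*G*6 = -24*G)
W(-56, 36) + 3177 = -24*(-56) + 3177 = 1344 + 3177 = 4521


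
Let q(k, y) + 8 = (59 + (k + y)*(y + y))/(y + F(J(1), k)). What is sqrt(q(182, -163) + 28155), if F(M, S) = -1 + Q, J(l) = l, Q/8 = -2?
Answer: sqrt(1014519)/6 ≈ 167.87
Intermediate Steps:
Q = -16 (Q = 8*(-2) = -16)
F(M, S) = -17 (F(M, S) = -1 - 16 = -17)
q(k, y) = -8 + (59 + 2*y*(k + y))/(-17 + y) (q(k, y) = -8 + (59 + (k + y)*(y + y))/(y - 17) = -8 + (59 + (k + y)*(2*y))/(-17 + y) = -8 + (59 + 2*y*(k + y))/(-17 + y))
sqrt(q(182, -163) + 28155) = sqrt((195 - 8*(-163) + 2*(-163)**2 + 2*182*(-163))/(-17 - 163) + 28155) = sqrt((195 + 1304 + 2*26569 - 59332)/(-180) + 28155) = sqrt(-(195 + 1304 + 53138 - 59332)/180 + 28155) = sqrt(-1/180*(-4695) + 28155) = sqrt(313/12 + 28155) = sqrt(338173/12) = sqrt(1014519)/6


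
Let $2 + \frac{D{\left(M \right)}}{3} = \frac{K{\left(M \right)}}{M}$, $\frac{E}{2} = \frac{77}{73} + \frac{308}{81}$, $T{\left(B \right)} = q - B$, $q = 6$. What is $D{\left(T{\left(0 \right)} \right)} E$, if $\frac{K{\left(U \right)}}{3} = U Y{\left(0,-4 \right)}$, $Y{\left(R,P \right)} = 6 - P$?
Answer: $\frac{1608376}{1971} \approx 816.02$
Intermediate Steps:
$T{\left(B \right)} = 6 - B$
$K{\left(U \right)} = 30 U$ ($K{\left(U \right)} = 3 U \left(6 - -4\right) = 3 U \left(6 + 4\right) = 3 U 10 = 3 \cdot 10 U = 30 U$)
$E = \frac{57442}{5913}$ ($E = 2 \left(\frac{77}{73} + \frac{308}{81}\right) = 2 \cdot \frac{28721}{5913} = \frac{57442}{5913} \approx 9.7145$)
$D{\left(M \right)} = 84$ ($D{\left(M \right)} = -6 + 3 \frac{30 M}{M} = -6 + 3 \cdot 30 = -6 + 90 = 84$)
$D{\left(T{\left(0 \right)} \right)} E = 84 \cdot \frac{57442}{5913} = \frac{1608376}{1971}$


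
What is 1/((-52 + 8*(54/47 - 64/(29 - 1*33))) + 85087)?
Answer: 47/4003093 ≈ 1.1741e-5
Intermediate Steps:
1/((-52 + 8*(54/47 - 64/(29 - 1*33))) + 85087) = 1/((-52 + 8*(54*(1/47) - 64/(29 - 33))) + 85087) = 1/((-52 + 8*(54/47 - 64/(-4))) + 85087) = 1/((-52 + 8*(54/47 - 64*(-¼))) + 85087) = 1/((-52 + 8*(54/47 + 16)) + 85087) = 1/((-52 + 8*(806/47)) + 85087) = 1/((-52 + 6448/47) + 85087) = 1/(4004/47 + 85087) = 1/(4003093/47) = 47/4003093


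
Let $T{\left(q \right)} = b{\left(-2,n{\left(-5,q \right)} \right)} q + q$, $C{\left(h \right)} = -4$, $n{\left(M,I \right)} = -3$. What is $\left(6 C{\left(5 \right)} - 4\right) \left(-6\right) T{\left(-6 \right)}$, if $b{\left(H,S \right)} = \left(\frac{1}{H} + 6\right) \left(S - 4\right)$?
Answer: $37800$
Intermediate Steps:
$b{\left(H,S \right)} = \left(-4 + S\right) \left(6 + \frac{1}{H}\right)$ ($b{\left(H,S \right)} = \left(6 + \frac{1}{H}\right) \left(-4 + S\right) = \left(-4 + S\right) \left(6 + \frac{1}{H}\right)$)
$T{\left(q \right)} = - \frac{75 q}{2}$ ($T{\left(q \right)} = \frac{-4 - 3 + 6 \left(-2\right) \left(-4 - 3\right)}{-2} q + q = - \frac{-4 - 3 + 6 \left(-2\right) \left(-7\right)}{2} q + q = - \frac{-4 - 3 + 84}{2} q + q = \left(- \frac{1}{2}\right) 77 q + q = - \frac{77 q}{2} + q = - \frac{75 q}{2}$)
$\left(6 C{\left(5 \right)} - 4\right) \left(-6\right) T{\left(-6 \right)} = \left(6 \left(-4\right) - 4\right) \left(-6\right) \left(\left(- \frac{75}{2}\right) \left(-6\right)\right) = \left(-24 - 4\right) \left(-6\right) 225 = \left(-28\right) \left(-6\right) 225 = 168 \cdot 225 = 37800$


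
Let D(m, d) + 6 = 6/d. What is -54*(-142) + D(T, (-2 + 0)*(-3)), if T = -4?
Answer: 7663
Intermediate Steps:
D(m, d) = -6 + 6/d
-54*(-142) + D(T, (-2 + 0)*(-3)) = -54*(-142) + (-6 + 6/(((-2 + 0)*(-3)))) = 7668 + (-6 + 6/((-2*(-3)))) = 7668 + (-6 + 6/6) = 7668 + (-6 + 6*(⅙)) = 7668 + (-6 + 1) = 7668 - 5 = 7663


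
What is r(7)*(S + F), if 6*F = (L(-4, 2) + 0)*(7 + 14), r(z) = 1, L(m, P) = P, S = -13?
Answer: -6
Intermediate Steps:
F = 7 (F = ((2 + 0)*(7 + 14))/6 = (2*21)/6 = (⅙)*42 = 7)
r(7)*(S + F) = 1*(-13 + 7) = 1*(-6) = -6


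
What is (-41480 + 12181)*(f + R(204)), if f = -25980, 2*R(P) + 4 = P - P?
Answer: 761246618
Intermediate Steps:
R(P) = -2 (R(P) = -2 + (P - P)/2 = -2 + (½)*0 = -2 + 0 = -2)
(-41480 + 12181)*(f + R(204)) = (-41480 + 12181)*(-25980 - 2) = -29299*(-25982) = 761246618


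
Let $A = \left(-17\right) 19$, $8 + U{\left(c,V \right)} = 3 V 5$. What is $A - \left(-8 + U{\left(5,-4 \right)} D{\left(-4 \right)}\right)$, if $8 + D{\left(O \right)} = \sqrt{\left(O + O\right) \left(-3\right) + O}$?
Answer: $-859 + 136 \sqrt{5} \approx -554.89$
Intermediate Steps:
$U{\left(c,V \right)} = -8 + 15 V$ ($U{\left(c,V \right)} = -8 + 3 V 5 = -8 + 15 V$)
$A = -323$
$D{\left(O \right)} = -8 + \sqrt{5} \sqrt{- O}$ ($D{\left(O \right)} = -8 + \sqrt{\left(O + O\right) \left(-3\right) + O} = -8 + \sqrt{2 O \left(-3\right) + O} = -8 + \sqrt{- 6 O + O} = -8 + \sqrt{- 5 O} = -8 + \sqrt{5} \sqrt{- O}$)
$A - \left(-8 + U{\left(5,-4 \right)} D{\left(-4 \right)}\right) = -323 - \left(-8 + \left(-8 + 15 \left(-4\right)\right) \left(-8 + \sqrt{5} \sqrt{\left(-1\right) \left(-4\right)}\right)\right) = -323 - \left(-8 + \left(-8 - 60\right) \left(-8 + \sqrt{5} \sqrt{4}\right)\right) = -323 - \left(-8 - 68 \left(-8 + \sqrt{5} \cdot 2\right)\right) = -323 - \left(-8 - 68 \left(-8 + 2 \sqrt{5}\right)\right) = -323 - \left(-8 + \left(544 - 136 \sqrt{5}\right)\right) = -323 - \left(536 - 136 \sqrt{5}\right) = -859 + 136 \sqrt{5}$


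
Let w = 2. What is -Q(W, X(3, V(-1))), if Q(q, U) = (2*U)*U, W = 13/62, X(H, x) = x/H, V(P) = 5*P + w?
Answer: -2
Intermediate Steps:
V(P) = 2 + 5*P (V(P) = 5*P + 2 = 2 + 5*P)
W = 13/62 (W = 13*(1/62) = 13/62 ≈ 0.20968)
Q(q, U) = 2*U²
-Q(W, X(3, V(-1))) = -2*((2 + 5*(-1))/3)² = -2*((2 - 5)*(⅓))² = -2*(-3*⅓)² = -2*(-1)² = -2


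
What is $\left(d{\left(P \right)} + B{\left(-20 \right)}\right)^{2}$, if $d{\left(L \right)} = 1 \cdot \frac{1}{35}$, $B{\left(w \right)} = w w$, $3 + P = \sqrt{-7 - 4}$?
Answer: $\frac{196028001}{1225} \approx 1.6002 \cdot 10^{5}$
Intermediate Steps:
$P = -3 + i \sqrt{11}$ ($P = -3 + \sqrt{-7 - 4} = -3 + \sqrt{-11} = -3 + i \sqrt{11} \approx -3.0 + 3.3166 i$)
$B{\left(w \right)} = w^{2}$
$d{\left(L \right)} = \frac{1}{35}$ ($d{\left(L \right)} = 1 \cdot \frac{1}{35} = \frac{1}{35}$)
$\left(d{\left(P \right)} + B{\left(-20 \right)}\right)^{2} = \left(\frac{1}{35} + \left(-20\right)^{2}\right)^{2} = \left(\frac{1}{35} + 400\right)^{2} = \left(\frac{14001}{35}\right)^{2} = \frac{196028001}{1225}$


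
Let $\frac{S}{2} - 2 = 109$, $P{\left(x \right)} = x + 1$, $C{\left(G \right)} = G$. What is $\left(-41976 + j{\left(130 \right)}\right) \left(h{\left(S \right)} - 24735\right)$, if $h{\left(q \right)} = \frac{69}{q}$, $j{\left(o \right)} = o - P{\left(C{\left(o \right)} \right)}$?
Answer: $\frac{76833315559}{74} \approx 1.0383 \cdot 10^{9}$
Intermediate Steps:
$P{\left(x \right)} = 1 + x$
$S = 222$ ($S = 4 + 2 \cdot 109 = 4 + 218 = 222$)
$j{\left(o \right)} = -1$ ($j{\left(o \right)} = o - \left(1 + o\right) = -1$)
$\left(-41976 + j{\left(130 \right)}\right) \left(h{\left(S \right)} - 24735\right) = \left(-41976 - 1\right) \left(\frac{69}{222} - 24735\right) = - 41977 \left(69 \cdot \frac{1}{222} - 24735\right) = - 41977 \left(\frac{23}{74} - 24735\right) = \left(-41977\right) \left(- \frac{1830367}{74}\right) = \frac{76833315559}{74}$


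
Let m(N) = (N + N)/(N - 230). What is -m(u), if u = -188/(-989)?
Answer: 188/113641 ≈ 0.0016543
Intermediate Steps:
u = 188/989 (u = -188*(-1/989) = 188/989 ≈ 0.19009)
m(N) = 2*N/(-230 + N) (m(N) = (2*N)/(-230 + N) = 2*N/(-230 + N))
-m(u) = -2*188/(989*(-230 + 188/989)) = -2*188/(989*(-227282/989)) = -2*188*(-989)/(989*227282) = -1*(-188/113641) = 188/113641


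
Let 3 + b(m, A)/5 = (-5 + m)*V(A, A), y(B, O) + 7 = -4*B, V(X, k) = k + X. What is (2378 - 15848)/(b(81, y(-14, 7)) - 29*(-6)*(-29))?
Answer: -13470/32179 ≈ -0.41860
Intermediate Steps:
V(X, k) = X + k
y(B, O) = -7 - 4*B
b(m, A) = -15 + 10*A*(-5 + m) (b(m, A) = -15 + 5*((-5 + m)*(A + A)) = -15 + 5*((-5 + m)*(2*A)) = -15 + 5*(2*A*(-5 + m)) = -15 + 10*A*(-5 + m))
(2378 - 15848)/(b(81, y(-14, 7)) - 29*(-6)*(-29)) = (2378 - 15848)/((-15 - 50*(-7 - 4*(-14)) + 10*(-7 - 4*(-14))*81) - 29*(-6)*(-29)) = -13470/((-15 - 50*(-7 + 56) + 10*(-7 + 56)*81) + 174*(-29)) = -13470/((-15 - 50*49 + 10*49*81) - 5046) = -13470/((-15 - 2450 + 39690) - 5046) = -13470/(37225 - 5046) = -13470/32179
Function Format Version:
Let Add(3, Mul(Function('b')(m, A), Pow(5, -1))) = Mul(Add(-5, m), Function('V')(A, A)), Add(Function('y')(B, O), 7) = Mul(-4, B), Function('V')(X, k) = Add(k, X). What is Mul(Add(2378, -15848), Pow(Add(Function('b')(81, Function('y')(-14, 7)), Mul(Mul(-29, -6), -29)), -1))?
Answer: Rational(-13470, 32179) ≈ -0.41860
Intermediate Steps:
Function('V')(X, k) = Add(X, k)
Function('y')(B, O) = Add(-7, Mul(-4, B))
Function('b')(m, A) = Add(-15, Mul(10, A, Add(-5, m))) (Function('b')(m, A) = Add(-15, Mul(5, Mul(Add(-5, m), Add(A, A)))) = Add(-15, Mul(5, Mul(Add(-5, m), Mul(2, A)))) = Add(-15, Mul(5, Mul(2, A, Add(-5, m)))) = Add(-15, Mul(10, A, Add(-5, m))))
Mul(Add(2378, -15848), Pow(Add(Function('b')(81, Function('y')(-14, 7)), Mul(Mul(-29, -6), -29)), -1)) = Mul(Add(2378, -15848), Pow(Add(Add(-15, Mul(-50, Add(-7, Mul(-4, -14))), Mul(10, Add(-7, Mul(-4, -14)), 81)), Mul(Mul(-29, -6), -29)), -1)) = Mul(-13470, Pow(Add(Add(-15, Mul(-50, Add(-7, 56)), Mul(10, Add(-7, 56), 81)), Mul(174, -29)), -1)) = Mul(-13470, Pow(Add(Add(-15, Mul(-50, 49), Mul(10, 49, 81)), -5046), -1)) = Mul(-13470, Pow(Add(Add(-15, -2450, 39690), -5046), -1)) = Mul(-13470, Pow(Add(37225, -5046), -1)) = Mul(-13470, Pow(32179, -1)) = Mul(-13470, Rational(1, 32179)) = Rational(-13470, 32179)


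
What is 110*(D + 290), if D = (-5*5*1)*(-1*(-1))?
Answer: 29150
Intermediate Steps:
D = -25 (D = -25*1*1 = -25*1 = -25)
110*(D + 290) = 110*(-25 + 290) = 110*265 = 29150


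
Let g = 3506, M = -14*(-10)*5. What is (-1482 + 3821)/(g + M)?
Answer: 2339/4206 ≈ 0.55611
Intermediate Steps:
M = 700 (M = 140*5 = 700)
(-1482 + 3821)/(g + M) = (-1482 + 3821)/(3506 + 700) = 2339/4206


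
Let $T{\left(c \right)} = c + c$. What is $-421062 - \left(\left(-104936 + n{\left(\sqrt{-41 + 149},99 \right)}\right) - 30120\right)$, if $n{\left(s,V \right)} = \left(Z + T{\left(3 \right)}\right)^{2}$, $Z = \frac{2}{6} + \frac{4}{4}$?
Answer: $- \frac{2574538}{9} \approx -2.8606 \cdot 10^{5}$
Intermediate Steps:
$T{\left(c \right)} = 2 c$
$Z = \frac{4}{3}$ ($Z = 2 \cdot \frac{1}{6} + 4 \cdot \frac{1}{4} = \frac{1}{3} + 1 = \frac{4}{3} \approx 1.3333$)
$n{\left(s,V \right)} = \frac{484}{9}$ ($n{\left(s,V \right)} = \left(\frac{4}{3} + 2 \cdot 3\right)^{2} = \left(\frac{4}{3} + 6\right)^{2} = \left(\frac{22}{3}\right)^{2} = \frac{484}{9}$)
$-421062 - \left(\left(-104936 + n{\left(\sqrt{-41 + 149},99 \right)}\right) - 30120\right) = -421062 - \left(\left(-104936 + \frac{484}{9}\right) - 30120\right) = -421062 - \left(- \frac{943940}{9} - 30120\right) = -421062 - - \frac{1215020}{9} = -421062 + \frac{1215020}{9} = - \frac{2574538}{9}$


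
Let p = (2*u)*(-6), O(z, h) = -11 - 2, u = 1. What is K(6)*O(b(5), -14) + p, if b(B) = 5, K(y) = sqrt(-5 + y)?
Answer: -25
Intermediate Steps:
O(z, h) = -13
p = -12 (p = (2*1)*(-6) = 2*(-6) = -12)
K(6)*O(b(5), -14) + p = sqrt(-5 + 6)*(-13) - 12 = sqrt(1)*(-13) - 12 = 1*(-13) - 12 = -13 - 12 = -25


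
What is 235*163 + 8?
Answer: 38313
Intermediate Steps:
235*163 + 8 = 38305 + 8 = 38313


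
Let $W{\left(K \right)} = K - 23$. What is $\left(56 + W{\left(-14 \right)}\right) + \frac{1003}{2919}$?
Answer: $\frac{56464}{2919} \approx 19.344$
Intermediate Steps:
$W{\left(K \right)} = -23 + K$
$\left(56 + W{\left(-14 \right)}\right) + \frac{1003}{2919} = \left(56 - 37\right) + \frac{1003}{2919} = \left(56 - 37\right) + 1003 \cdot \frac{1}{2919} = 19 + \frac{1003}{2919} = \frac{56464}{2919}$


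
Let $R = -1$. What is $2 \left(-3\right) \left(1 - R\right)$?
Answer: $-12$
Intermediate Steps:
$2 \left(-3\right) \left(1 - R\right) = 2 \left(-3\right) \left(1 - -1\right) = - 6 \left(1 + 1\right) = \left(-6\right) 2 = -12$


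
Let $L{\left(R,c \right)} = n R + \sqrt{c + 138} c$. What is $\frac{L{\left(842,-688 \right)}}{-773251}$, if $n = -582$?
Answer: $\frac{490044}{773251} + \frac{3440 i \sqrt{22}}{773251} \approx 0.63375 + 0.020866 i$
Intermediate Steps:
$L{\left(R,c \right)} = - 582 R + c \sqrt{138 + c}$ ($L{\left(R,c \right)} = - 582 R + \sqrt{c + 138} c = - 582 R + \sqrt{138 + c} c = - 582 R + c \sqrt{138 + c}$)
$\frac{L{\left(842,-688 \right)}}{-773251} = \frac{\left(-582\right) 842 - 688 \sqrt{138 - 688}}{-773251} = \left(-490044 - 688 \sqrt{-550}\right) \left(- \frac{1}{773251}\right) = \left(-490044 - 688 \cdot 5 i \sqrt{22}\right) \left(- \frac{1}{773251}\right) = \left(-490044 - 3440 i \sqrt{22}\right) \left(- \frac{1}{773251}\right) = \frac{490044}{773251} + \frac{3440 i \sqrt{22}}{773251}$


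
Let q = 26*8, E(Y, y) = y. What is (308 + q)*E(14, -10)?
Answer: -5160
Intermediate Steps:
q = 208
(308 + q)*E(14, -10) = (308 + 208)*(-10) = 516*(-10) = -5160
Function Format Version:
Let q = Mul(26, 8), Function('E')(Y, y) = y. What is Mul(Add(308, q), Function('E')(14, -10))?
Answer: -5160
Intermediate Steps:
q = 208
Mul(Add(308, q), Function('E')(14, -10)) = Mul(Add(308, 208), -10) = Mul(516, -10) = -5160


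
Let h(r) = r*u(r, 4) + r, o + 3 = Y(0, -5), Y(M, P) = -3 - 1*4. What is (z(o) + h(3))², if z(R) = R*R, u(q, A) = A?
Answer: 13225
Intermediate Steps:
Y(M, P) = -7 (Y(M, P) = -3 - 4 = -7)
o = -10 (o = -3 - 7 = -10)
h(r) = 5*r (h(r) = r*4 + r = 4*r + r = 5*r)
z(R) = R²
(z(o) + h(3))² = ((-10)² + 5*3)² = (100 + 15)² = 115² = 13225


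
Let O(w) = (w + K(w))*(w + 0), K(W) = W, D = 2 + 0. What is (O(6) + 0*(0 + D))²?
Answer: 5184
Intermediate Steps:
D = 2
O(w) = 2*w² (O(w) = (w + w)*(w + 0) = (2*w)*w = 2*w²)
(O(6) + 0*(0 + D))² = (2*6² + 0*(0 + 2))² = (2*36 + 0*2)² = (72 + 0)² = 72² = 5184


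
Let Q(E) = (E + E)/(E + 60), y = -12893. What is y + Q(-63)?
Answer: -12851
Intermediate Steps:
Q(E) = 2*E/(60 + E) (Q(E) = (2*E)/(60 + E) = 2*E/(60 + E))
y + Q(-63) = -12893 + 2*(-63)/(60 - 63) = -12893 + 2*(-63)/(-3) = -12893 + 2*(-63)*(-1/3) = -12893 + 42 = -12851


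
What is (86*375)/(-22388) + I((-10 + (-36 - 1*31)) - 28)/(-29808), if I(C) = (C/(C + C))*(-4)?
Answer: -120157903/83417688 ≈ -1.4404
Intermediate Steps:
I(C) = -2 (I(C) = (C/((2*C)))*(-4) = ((1/(2*C))*C)*(-4) = (½)*(-4) = -2)
(86*375)/(-22388) + I((-10 + (-36 - 1*31)) - 28)/(-29808) = (86*375)/(-22388) - 2/(-29808) = 32250*(-1/22388) - 2*(-1/29808) = -16125/11194 + 1/14904 = -120157903/83417688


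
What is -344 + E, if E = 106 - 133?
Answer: -371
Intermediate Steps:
E = -27
-344 + E = -344 - 27 = -371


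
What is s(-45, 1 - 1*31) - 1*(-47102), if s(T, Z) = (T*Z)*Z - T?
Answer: 6647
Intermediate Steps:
s(T, Z) = -T + T*Z² (s(T, Z) = T*Z² - T = -T + T*Z²)
s(-45, 1 - 1*31) - 1*(-47102) = -45*(-1 + (1 - 1*31)²) - 1*(-47102) = -45*(-1 + (1 - 31)²) + 47102 = -45*(-1 + (-30)²) + 47102 = -45*(-1 + 900) + 47102 = -45*899 + 47102 = -40455 + 47102 = 6647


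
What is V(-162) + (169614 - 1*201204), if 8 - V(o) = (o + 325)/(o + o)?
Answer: -10232405/324 ≈ -31582.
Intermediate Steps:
V(o) = 8 - (325 + o)/(2*o) (V(o) = 8 - (o + 325)/(o + o) = 8 - (325 + o)/(2*o))
V(-162) + (169614 - 1*201204) = (5/2)*(-65 + 3*(-162))/(-162) + (169614 - 1*201204) = (5/2)*(-1/162)*(-65 - 486) + (169614 - 201204) = (5/2)*(-1/162)*(-551) - 31590 = 2755/324 - 31590 = -10232405/324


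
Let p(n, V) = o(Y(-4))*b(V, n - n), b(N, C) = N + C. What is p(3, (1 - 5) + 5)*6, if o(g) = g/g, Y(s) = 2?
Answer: 6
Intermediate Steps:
b(N, C) = C + N
o(g) = 1
p(n, V) = V (p(n, V) = 1*((n - n) + V) = 1*(0 + V) = 1*V = V)
p(3, (1 - 5) + 5)*6 = ((1 - 5) + 5)*6 = (-4 + 5)*6 = 1*6 = 6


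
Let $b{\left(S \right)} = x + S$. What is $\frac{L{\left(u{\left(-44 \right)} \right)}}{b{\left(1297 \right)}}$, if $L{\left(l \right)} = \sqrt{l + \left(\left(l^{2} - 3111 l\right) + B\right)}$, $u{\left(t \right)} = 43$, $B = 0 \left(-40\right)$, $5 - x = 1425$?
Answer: $- \frac{i \sqrt{131881}}{123} \approx - 2.9525 i$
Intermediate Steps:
$x = -1420$ ($x = 5 - 1425 = -1420$)
$B = 0$
$b{\left(S \right)} = -1420 + S$
$L{\left(l \right)} = \sqrt{l^{2} - 3110 l}$ ($L{\left(l \right)} = \sqrt{l + \left(\left(l^{2} - 3111 l\right) + 0\right)} = \sqrt{l + \left(l^{2} - 3111 l\right)} = \sqrt{l^{2} - 3110 l}$)
$\frac{L{\left(u{\left(-44 \right)} \right)}}{b{\left(1297 \right)}} = \frac{\sqrt{43 \left(-3110 + 43\right)}}{-1420 + 1297} = \frac{\sqrt{43 \left(-3067\right)}}{-123} = \sqrt{-131881} \left(- \frac{1}{123}\right) = i \sqrt{131881} \left(- \frac{1}{123}\right) = - \frac{i \sqrt{131881}}{123}$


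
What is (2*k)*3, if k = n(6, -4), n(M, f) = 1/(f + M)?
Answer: 3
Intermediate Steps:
n(M, f) = 1/(M + f)
k = 1/2 (k = 1/(6 - 4) = 1/2 ≈ 0.50000)
(2*k)*3 = (2*(1/2))*3 = 1*3 = 3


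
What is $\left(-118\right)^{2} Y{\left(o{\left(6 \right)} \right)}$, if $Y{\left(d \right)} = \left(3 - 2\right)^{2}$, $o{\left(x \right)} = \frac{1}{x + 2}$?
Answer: $13924$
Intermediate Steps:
$o{\left(x \right)} = \frac{1}{2 + x}$
$Y{\left(d \right)} = 1$ ($Y{\left(d \right)} = 1^{2} = 1$)
$\left(-118\right)^{2} Y{\left(o{\left(6 \right)} \right)} = \left(-118\right)^{2} \cdot 1 = 13924 \cdot 1 = 13924$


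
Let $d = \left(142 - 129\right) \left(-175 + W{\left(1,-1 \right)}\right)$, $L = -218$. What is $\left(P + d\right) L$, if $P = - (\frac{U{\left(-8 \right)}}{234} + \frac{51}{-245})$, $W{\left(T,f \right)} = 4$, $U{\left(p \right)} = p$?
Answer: $\frac{13889945864}{28665} \approx 4.8456 \cdot 10^{5}$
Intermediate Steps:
$P = \frac{6947}{28665}$ ($P = - (- \frac{8}{234} + \frac{51}{-245}) = - (\left(-8\right) \frac{1}{234} + 51 \left(- \frac{1}{245}\right)) = - (- \frac{4}{117} - \frac{51}{245}) = \left(-1\right) \left(- \frac{6947}{28665}\right) = \frac{6947}{28665} \approx 0.24235$)
$d = -2223$ ($d = \left(142 - 129\right) \left(-175 + 4\right) = 13 \left(-171\right) = -2223$)
$\left(P + d\right) L = \left(\frac{6947}{28665} - 2223\right) \left(-218\right) = \left(- \frac{63715348}{28665}\right) \left(-218\right) = \frac{13889945864}{28665}$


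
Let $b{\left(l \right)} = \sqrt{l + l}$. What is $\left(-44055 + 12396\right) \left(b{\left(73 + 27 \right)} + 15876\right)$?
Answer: $-502618284 - 316590 \sqrt{2} \approx -5.0307 \cdot 10^{8}$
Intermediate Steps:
$b{\left(l \right)} = \sqrt{2} \sqrt{l}$ ($b{\left(l \right)} = \sqrt{2 l} = \sqrt{2} \sqrt{l}$)
$\left(-44055 + 12396\right) \left(b{\left(73 + 27 \right)} + 15876\right) = \left(-44055 + 12396\right) \left(\sqrt{2} \sqrt{73 + 27} + 15876\right) = - 31659 \left(\sqrt{2} \sqrt{100} + 15876\right) = - 31659 \left(\sqrt{2} \cdot 10 + 15876\right) = - 31659 \left(10 \sqrt{2} + 15876\right) = - 31659 \left(15876 + 10 \sqrt{2}\right) = -502618284 - 316590 \sqrt{2}$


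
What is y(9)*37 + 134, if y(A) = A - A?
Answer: 134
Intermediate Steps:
y(A) = 0
y(9)*37 + 134 = 0*37 + 134 = 0 + 134 = 134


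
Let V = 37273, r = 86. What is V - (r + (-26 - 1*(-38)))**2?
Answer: 27669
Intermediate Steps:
V - (r + (-26 - 1*(-38)))**2 = 37273 - (86 + (-26 - 1*(-38)))**2 = 37273 - (86 + (-26 + 38))**2 = 37273 - (86 + 12)**2 = 37273 - 1*98**2 = 37273 - 1*9604 = 37273 - 9604 = 27669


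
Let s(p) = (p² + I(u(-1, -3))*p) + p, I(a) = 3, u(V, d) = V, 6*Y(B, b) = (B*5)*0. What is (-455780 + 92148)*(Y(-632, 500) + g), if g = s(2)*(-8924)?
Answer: 38940623616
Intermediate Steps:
Y(B, b) = 0 (Y(B, b) = ((B*5)*0)/6 = ((5*B)*0)/6 = (⅙)*0 = 0)
s(p) = p² + 4*p (s(p) = (p² + 3*p) + p = p² + 4*p)
g = -107088 (g = (2*(4 + 2))*(-8924) = (2*6)*(-8924) = 12*(-8924) = -107088)
(-455780 + 92148)*(Y(-632, 500) + g) = (-455780 + 92148)*(0 - 107088) = -363632*(-107088) = 38940623616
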